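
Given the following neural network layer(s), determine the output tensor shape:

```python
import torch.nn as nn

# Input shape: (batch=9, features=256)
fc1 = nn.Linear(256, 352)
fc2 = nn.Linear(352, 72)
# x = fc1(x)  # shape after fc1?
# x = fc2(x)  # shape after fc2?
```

Input: (9, 256) -> after fc1: (9, 352) -> Output: (9, 72)

Answer: (9, 72)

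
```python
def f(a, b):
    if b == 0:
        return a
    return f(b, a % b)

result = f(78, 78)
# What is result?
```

f(78, 78) -> f(78, 0) -> 78

Answer: 78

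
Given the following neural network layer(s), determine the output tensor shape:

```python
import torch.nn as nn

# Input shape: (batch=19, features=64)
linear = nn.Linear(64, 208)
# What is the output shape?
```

Input: (19, 64) -> Output: (19, 208)

Answer: (19, 208)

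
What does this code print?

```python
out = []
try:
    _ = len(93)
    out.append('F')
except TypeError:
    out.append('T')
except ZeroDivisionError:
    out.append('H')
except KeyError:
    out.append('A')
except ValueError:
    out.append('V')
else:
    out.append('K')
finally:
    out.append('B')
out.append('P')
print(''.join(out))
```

Execution trace: 'T' (except TypeError) → 'B' (finally) → 'P' (after the try/except). Output: TBP

Answer: TBP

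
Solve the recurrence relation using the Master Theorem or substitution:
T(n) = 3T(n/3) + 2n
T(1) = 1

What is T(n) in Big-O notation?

By Master Theorem: a=3, b=3, f(n)=2n. Since log_3(3) = 1 and f(n) = Θ(n^1), Case 2 applies. T(n) = O(n log n).

Answer: O(n log n)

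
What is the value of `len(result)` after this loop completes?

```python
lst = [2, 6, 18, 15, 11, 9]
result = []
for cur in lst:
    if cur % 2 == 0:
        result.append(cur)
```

Count even numbers in [2, 6, 18, 15, 11, 9]
`result` takes the values: [] → [2] → [2, 6] → [2, 6, 18]
So `len(result)` = 3

Answer: 3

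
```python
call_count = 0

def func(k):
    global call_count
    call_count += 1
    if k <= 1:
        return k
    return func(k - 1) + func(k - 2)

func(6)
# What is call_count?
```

Calls(k) = 1 + Calls(k-1) + Calls(k-2); Calls(0)=Calls(1)=1. For k=6 this gives 25.

Answer: 25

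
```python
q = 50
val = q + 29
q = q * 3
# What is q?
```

Trace:
`q = 50` → q = 50
`val = q + 29` → val = 79
`q = q * 3` → q = 150
So q = 150

Answer: 150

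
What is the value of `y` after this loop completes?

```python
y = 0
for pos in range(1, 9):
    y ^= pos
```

XOR of 1 to 8
`y` takes the values: 0 → 1 → 3 → 0 → 4 → 1 → 7 → 0 → 8

Answer: 8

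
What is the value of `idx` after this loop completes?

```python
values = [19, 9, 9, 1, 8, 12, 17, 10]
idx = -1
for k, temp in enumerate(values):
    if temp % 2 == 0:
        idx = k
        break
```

First even number index in [19, 9, 9, 1, 8, 12, 17, 10]
`idx` takes the values: -1 → 4

Answer: 4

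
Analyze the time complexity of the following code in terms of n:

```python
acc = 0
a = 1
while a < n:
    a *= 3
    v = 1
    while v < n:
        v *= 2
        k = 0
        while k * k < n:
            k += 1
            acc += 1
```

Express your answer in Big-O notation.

Each loop level contributes: log n × log n × √n. Multiplying the contributions gives O(√n log² n).

Answer: O(√n log² n)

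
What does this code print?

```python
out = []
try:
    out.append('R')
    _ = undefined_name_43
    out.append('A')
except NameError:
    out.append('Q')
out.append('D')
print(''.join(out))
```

Execution trace: 'R' (try body) → 'Q' (except NameError) → 'D' (after the try/except). Output: RQD

Answer: RQD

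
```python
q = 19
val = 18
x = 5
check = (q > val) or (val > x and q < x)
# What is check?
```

Trace:
`q = 19` → q = 19
`val = 18` → val = 18
`x = 5` → x = 5
`check = (q > val) or (val > x and q < x)` → check = True
So check = True

Answer: True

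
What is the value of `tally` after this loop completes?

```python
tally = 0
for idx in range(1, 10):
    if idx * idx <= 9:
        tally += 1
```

Count numbers where idx² ≤ 9
`tally` takes the values: 0 → 1 → 2 → 3

Answer: 3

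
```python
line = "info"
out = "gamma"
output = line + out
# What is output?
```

Trace:
`line = "info"` → line = 'info'
`out = "gamma"` → out = 'gamma'
`output = line + out` → output = 'infogamma'
So output = 'infogamma'

Answer: 'infogamma'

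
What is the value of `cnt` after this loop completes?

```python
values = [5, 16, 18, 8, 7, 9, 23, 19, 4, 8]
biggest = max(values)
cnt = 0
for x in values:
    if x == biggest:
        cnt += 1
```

Count of max value 23 in [5, 16, 18, 8, 7, 9, 23, 19, 4, 8]
`cnt` takes the values: 0 → 1

Answer: 1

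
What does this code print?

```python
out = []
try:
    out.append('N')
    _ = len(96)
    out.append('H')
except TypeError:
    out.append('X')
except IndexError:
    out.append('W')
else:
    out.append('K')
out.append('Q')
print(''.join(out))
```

Execution trace: 'N' (try body) → 'X' (except TypeError) → 'Q' (after the try/except). Output: NXQ

Answer: NXQ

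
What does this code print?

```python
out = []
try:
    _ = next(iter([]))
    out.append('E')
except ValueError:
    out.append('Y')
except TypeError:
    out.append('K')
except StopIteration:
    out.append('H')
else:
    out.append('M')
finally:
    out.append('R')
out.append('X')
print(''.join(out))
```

Execution trace: 'H' (except StopIteration) → 'R' (finally) → 'X' (after the try/except). Output: HRX

Answer: HRX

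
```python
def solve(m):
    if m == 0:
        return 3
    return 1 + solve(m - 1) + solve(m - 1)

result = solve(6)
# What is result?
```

solve(m) = 1 + 2·solve(m-1), solve(0)=3. Closed form: (3+1)·2^6 - 1 = 255.

Answer: 255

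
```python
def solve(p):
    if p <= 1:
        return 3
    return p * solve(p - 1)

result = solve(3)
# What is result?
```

solve(3) = 3 * 2 * 3 = 18

Answer: 18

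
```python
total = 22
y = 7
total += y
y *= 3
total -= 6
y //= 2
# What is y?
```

Trace:
`total = 22` → total = 22
`y = 7` → y = 7
`total += y` → total = 29
`y *= 3` → y = 21
`total -= 6` → total = 23
`y //= 2` → y = 10
So y = 10

Answer: 10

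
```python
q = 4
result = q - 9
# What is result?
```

Trace:
`q = 4` → q = 4
`result = q - 9` → result = -5
So result = -5

Answer: -5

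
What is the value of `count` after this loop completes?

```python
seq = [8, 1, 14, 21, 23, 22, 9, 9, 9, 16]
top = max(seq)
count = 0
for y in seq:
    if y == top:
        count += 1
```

Count of max value 23 in [8, 1, 14, 21, 23, 22, 9, 9, 9, 16]
`count` takes the values: 0 → 1

Answer: 1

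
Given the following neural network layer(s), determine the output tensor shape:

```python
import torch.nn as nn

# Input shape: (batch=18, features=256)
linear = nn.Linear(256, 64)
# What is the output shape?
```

Input: (18, 256) -> Output: (18, 64)

Answer: (18, 64)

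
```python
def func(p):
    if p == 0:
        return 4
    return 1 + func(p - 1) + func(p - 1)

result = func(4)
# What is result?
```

func(p) = 1 + 2·func(p-1), func(0)=4. Closed form: (4+1)·2^4 - 1 = 79.

Answer: 79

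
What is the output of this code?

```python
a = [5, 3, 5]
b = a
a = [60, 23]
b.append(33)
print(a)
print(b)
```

Key concept: rebinding vs mutation: a is rebound to a new list, b still points at the original.
Step by step:
`a = [5, 3, 5]` → a = [5, 3, 5]
`b = a` → b = [5, 3, 5] (same object as a)
`a = [60, 23]` → a = [60, 23]
`b.append(33)` → b = [5, 3, 5, 33]
`print(a)` → prints [60, 23]
`print(b)` → prints [5, 3, 5, 33]

Answer:
[60, 23]
[5, 3, 5, 33]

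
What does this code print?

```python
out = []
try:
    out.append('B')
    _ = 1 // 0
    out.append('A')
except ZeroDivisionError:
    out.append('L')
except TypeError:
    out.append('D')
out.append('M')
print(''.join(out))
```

Execution trace: 'B' (try body) → 'L' (except ZeroDivisionError) → 'M' (after the try/except). Output: BLM

Answer: BLM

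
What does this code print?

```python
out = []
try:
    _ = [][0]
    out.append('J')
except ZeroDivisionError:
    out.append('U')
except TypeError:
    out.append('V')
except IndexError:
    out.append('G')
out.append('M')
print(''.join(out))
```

Execution trace: 'G' (except IndexError) → 'M' (after the try/except). Output: GM

Answer: GM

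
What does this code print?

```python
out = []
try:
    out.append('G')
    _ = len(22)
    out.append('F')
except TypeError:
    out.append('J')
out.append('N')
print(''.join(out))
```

Execution trace: 'G' (try body) → 'J' (except TypeError) → 'N' (after the try/except). Output: GJN

Answer: GJN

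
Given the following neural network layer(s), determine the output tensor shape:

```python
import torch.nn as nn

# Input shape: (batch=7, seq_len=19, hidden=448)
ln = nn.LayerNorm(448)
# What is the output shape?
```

Input: (7, 19, 448) -> Output: (7, 19, 448)

Answer: (7, 19, 448)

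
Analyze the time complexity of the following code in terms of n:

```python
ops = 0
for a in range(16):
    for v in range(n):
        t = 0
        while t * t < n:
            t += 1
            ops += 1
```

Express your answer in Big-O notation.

Each loop level contributes: 1 × n × √n. Multiplying the contributions gives O(n√n).

Answer: O(n√n)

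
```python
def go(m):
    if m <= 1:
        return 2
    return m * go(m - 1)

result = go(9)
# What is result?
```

go(9) = 9 * 8 * 7 * 6 * 5 * 4 * 3 * 2 * 2 = 725760

Answer: 725760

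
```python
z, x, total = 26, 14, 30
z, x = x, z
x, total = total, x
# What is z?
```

Trace:
`z, x, total = 26, 14, 30` → z = 26; x = 14; total = 30
`z, x = x, z` → z = 14; x = 26
`x, total = total, x` → x = 30; total = 26
So z = 14

Answer: 14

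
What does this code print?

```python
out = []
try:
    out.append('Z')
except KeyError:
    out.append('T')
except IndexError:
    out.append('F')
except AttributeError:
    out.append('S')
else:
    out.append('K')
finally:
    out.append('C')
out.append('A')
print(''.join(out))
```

Execution trace: 'Z' (try body, no exception) → 'K' (else) → 'C' (finally) → 'A' (after the try/except). Output: ZKCA

Answer: ZKCA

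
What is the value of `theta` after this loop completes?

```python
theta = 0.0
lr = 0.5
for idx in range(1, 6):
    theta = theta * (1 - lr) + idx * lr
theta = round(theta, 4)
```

Moving average with lr=0.5
`theta` takes the values: 0.0 → 0.5 → 1.25 → 2.125 → 3.0625 → 4.03125 → 4.0312

Answer: 4.0312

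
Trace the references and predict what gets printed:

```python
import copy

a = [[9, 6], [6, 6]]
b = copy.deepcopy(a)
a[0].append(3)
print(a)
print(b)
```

Key concept: deep copy is fully independent.
Step by step:
`a = [[9, 6], [6, 6]]` → a = [[9, 6], [6, 6]]
`b = copy.deepcopy(a)` → b = [[9, 6], [6, 6]]
`a[0].append(3)` → a = [[9, 6, 3], [6, 6]]
`print(a)` → prints [[9, 6, 3], [6, 6]]
`print(b)` → prints [[9, 6], [6, 6]]

Answer:
[[9, 6, 3], [6, 6]]
[[9, 6], [6, 6]]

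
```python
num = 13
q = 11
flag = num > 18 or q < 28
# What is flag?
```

Trace:
`num = 13` → num = 13
`q = 11` → q = 11
`flag = num > 18 or q < 28` → flag = True
So flag = True

Answer: True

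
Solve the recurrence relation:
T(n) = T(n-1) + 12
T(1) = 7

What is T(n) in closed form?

Unrolling: T(n) = T(1) + 12·(n-1) = 7 + 12(n-1) = 12n - 5.

Answer: T(n) = 12n - 5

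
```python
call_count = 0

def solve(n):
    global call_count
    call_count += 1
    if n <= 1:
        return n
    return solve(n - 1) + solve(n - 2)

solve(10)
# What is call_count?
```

Calls(n) = 1 + Calls(n-1) + Calls(n-2); Calls(0)=Calls(1)=1. For n=10 this gives 177.

Answer: 177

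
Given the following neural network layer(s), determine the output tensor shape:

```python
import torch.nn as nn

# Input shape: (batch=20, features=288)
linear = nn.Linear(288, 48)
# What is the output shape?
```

Input: (20, 288) -> Output: (20, 48)

Answer: (20, 48)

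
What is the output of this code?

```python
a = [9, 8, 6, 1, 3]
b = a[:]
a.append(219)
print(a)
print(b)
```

Key concept: slice [:] creates copy.
Step by step:
`a = [9, 8, 6, 1, 3]` → a = [9, 8, 6, 1, 3]
`b = a[:]` → b = [9, 8, 6, 1, 3]
`a.append(219)` → a = [9, 8, 6, 1, 3, 219]
`print(a)` → prints [9, 8, 6, 1, 3, 219]
`print(b)` → prints [9, 8, 6, 1, 3]

Answer:
[9, 8, 6, 1, 3, 219]
[9, 8, 6, 1, 3]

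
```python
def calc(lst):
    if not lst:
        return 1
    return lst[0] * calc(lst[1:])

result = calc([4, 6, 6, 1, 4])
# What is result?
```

Product over [4, 6, 6, 1, 4] = 4 * 6 * 6 * 1 * 4 = 576

Answer: 576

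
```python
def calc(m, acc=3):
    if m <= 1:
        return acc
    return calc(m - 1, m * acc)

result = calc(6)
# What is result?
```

Accumulator trace (n, acc): (6, 3) -> (5, 18) -> (4, 90) -> (3, 360) -> (2, 1080) -> (1, 2160) -> return 2160

Answer: 2160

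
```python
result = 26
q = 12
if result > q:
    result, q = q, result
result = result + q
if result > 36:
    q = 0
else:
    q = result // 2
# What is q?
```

Trace:
`result = 26` → result = 26
`q = 12` → q = 12
`if result > q: ...` → result > q is True → result = 12; q = 26
`result = result + q` → result = 38
`if result > 36: ...` → result > 36 is True → q = 0
So q = 0

Answer: 0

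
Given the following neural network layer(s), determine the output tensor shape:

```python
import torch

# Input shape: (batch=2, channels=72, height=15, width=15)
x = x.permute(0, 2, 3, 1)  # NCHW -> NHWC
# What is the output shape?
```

Input: (2, 72, 15, 15) -> Output: (2, 15, 15, 72)

Answer: (2, 15, 15, 72)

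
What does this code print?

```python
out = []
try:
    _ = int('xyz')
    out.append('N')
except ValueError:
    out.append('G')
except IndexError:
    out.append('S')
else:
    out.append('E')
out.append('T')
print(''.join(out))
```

Execution trace: 'G' (except ValueError) → 'T' (after the try/except). Output: GT

Answer: GT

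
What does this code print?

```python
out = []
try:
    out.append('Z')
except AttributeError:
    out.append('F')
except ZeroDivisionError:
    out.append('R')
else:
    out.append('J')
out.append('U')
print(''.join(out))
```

Execution trace: 'Z' (try body, no exception) → 'J' (else) → 'U' (after the try/except). Output: ZJU

Answer: ZJU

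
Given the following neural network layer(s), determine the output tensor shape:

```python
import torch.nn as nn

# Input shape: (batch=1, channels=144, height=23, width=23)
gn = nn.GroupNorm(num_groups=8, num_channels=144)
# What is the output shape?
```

Input: (1, 144, 23, 23) -> Output: (1, 144, 23, 23)

Answer: (1, 144, 23, 23)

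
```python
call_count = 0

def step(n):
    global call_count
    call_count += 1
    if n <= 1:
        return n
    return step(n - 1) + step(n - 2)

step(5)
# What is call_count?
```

Calls(n) = 1 + Calls(n-1) + Calls(n-2); Calls(0)=Calls(1)=1. For n=5 this gives 15.

Answer: 15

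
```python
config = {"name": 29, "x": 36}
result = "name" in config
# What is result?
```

Trace:
`config = {"name": 29, "x": 36}` → config = {'name': 29, 'x': 36}
`result = "name" in config` → result = True
So result = True

Answer: True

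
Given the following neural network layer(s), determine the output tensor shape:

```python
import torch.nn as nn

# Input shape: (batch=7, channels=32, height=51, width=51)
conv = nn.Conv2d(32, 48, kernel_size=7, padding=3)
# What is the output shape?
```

Input: (7, 32, 51, 51) -> Output: (7, 48, 51, 51)

Answer: (7, 48, 51, 51)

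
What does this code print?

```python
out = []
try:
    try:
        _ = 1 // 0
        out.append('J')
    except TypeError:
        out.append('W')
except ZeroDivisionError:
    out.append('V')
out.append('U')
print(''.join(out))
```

Execution trace: 'V' (outer except ZeroDivisionError) → 'U' (after the try/except). Output: VU

Answer: VU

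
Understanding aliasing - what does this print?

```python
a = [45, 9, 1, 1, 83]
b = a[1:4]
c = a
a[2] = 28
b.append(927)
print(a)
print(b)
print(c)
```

Key concept: slice vs alias.
Step by step:
`a = [45, 9, 1, 1, 83]` → a = [45, 9, 1, 1, 83]
`b = a[1:4]` → b = [9, 1, 1]
`c = a` → c = [45, 9, 1, 1, 83] (same object as a)
`a[2] = 28` → a = [45, 9, 28, 1, 83] (same object as c); c = [45, 9, 28, 1, 83] (same object as a)
`b.append(927)` → b = [9, 1, 1, 927]
`print(a)` → prints [45, 9, 28, 1, 83]
`print(b)` → prints [9, 1, 1, 927]
`print(c)` → prints [45, 9, 28, 1, 83]

Answer:
[45, 9, 28, 1, 83]
[9, 1, 1, 927]
[45, 9, 28, 1, 83]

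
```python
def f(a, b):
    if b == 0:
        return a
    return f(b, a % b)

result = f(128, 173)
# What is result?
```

f(128, 173) -> f(173, 128) -> f(128, 45) -> f(45, 38) -> f(38, 7) -> f(7, 3) -> f(3, 1) -> f(1, 0) -> 1

Answer: 1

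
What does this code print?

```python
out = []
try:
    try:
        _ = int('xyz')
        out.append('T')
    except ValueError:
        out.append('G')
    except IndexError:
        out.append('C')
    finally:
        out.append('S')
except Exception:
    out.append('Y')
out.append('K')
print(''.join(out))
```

Execution trace: 'G' (inner except ValueError) → 'S' (inner finally) → 'K' (after the try/except). Output: GSK

Answer: GSK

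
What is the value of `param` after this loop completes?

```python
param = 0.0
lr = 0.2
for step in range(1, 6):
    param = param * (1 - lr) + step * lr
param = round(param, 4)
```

Moving average with lr=0.2
`param` takes the values: 0.0 → 0.2 → 0.56 → 1.048 → 1.6384 → 2.31072 → 2.3107

Answer: 2.3107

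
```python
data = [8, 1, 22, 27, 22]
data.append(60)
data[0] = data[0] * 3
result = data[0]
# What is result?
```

Trace:
`data = [8, 1, 22, 27, 22]` → data = [8, 1, 22, 27, 22]
`data.append(60)` → data = [8, 1, 22, 27, 22, 60]
`data[0] = data[0] * 3` → data = [24, 1, 22, 27, 22, 60]
`result = data[0]` → result = 24
So result = 24

Answer: 24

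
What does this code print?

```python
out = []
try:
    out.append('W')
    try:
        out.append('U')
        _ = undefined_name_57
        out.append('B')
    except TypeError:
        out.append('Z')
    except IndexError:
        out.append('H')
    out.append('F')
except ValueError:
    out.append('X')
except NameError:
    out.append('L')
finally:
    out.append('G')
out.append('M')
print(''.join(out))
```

Execution trace: 'W' (try body) → 'U' (inner try body) → 'L' (except NameError) → 'G' (finally) → 'M' (after the try/except). Output: WULGM

Answer: WULGM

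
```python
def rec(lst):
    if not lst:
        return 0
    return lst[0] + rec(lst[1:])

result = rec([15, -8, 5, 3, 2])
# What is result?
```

15 + (-8) + 5 + 3 + 2 + 0 = 17

Answer: 17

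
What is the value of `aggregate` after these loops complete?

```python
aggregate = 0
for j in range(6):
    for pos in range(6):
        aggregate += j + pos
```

Sum of all j+pos for j,pos in 6x6
`aggregate` takes the values: 0 → 1 → 3 → 6 → 10 → 15 → 16 → 18 → 21 → 25 → 30 → 36 → 38 → 41 → 45 → 50 → 56 → 63 → 66 → 70 → 75 → 81 → 88 → 96 → 100 → 105 → 111 → 118 → 126 → 135 → 140 → 146 → 153 → 161 → 170 → 180

Answer: 180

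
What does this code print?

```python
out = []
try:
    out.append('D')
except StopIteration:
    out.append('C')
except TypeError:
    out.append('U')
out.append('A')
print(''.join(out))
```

Execution trace: 'D' (try body, no exception) → 'A' (after the try/except). Output: DA

Answer: DA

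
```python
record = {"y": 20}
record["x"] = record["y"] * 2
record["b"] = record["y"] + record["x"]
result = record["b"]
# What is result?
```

Trace:
`record = {"y": 20}` → record = {'y': 20}
`record["x"] = record["y"] * 2` → record = {'y': 20, 'x': 40}
`record["b"] = record["y"] + record["x"]` → record = {'y': 20, 'x': 40, 'b': 60}
`result = record["b"]` → result = 60
So result = 60

Answer: 60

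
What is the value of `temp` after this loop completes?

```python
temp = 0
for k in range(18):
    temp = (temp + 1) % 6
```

Increment mod 6, 18 times = 0
`temp` takes the values: 0 → 1 → 2 → 3 → 4 → 5 → 0 → 1 → 2 → 3 → 4 → 5 → 0 → 1 → 2 → 3 → 4 → 5 → 0

Answer: 0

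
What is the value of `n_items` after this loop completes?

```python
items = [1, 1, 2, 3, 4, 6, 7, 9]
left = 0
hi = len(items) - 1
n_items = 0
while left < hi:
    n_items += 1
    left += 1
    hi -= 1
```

Iterations until pointers meet (list length 8)
`n_items` takes the values: 0 → 1 → 2 → 3 → 4

Answer: 4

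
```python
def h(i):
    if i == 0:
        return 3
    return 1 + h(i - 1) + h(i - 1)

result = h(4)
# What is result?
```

h(i) = 1 + 2·h(i-1), h(0)=3. Closed form: (3+1)·2^4 - 1 = 63.

Answer: 63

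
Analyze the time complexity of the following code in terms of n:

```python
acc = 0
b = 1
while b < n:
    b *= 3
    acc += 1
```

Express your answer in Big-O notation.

Each loop level contributes: log n. Multiplying the contributions gives O(log n).

Answer: O(log n)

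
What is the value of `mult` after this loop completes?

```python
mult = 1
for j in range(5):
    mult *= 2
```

2^5 = 32
`mult` takes the values: 1 → 2 → 4 → 8 → 16 → 32

Answer: 32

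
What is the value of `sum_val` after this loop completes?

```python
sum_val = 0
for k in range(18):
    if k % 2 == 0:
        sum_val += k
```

Sum of even numbers 0 to 17
`sum_val` takes the values: 0 → 2 → 6 → 12 → 20 → 30 → 42 → 56 → 72

Answer: 72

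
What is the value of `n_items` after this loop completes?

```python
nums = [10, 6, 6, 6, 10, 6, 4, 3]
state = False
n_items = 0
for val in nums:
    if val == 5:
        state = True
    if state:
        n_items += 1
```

Count elements after first 5 in [10, 6, 6, 6, 10, 6, 4, 3]
`n_items` takes the values: 0

Answer: 0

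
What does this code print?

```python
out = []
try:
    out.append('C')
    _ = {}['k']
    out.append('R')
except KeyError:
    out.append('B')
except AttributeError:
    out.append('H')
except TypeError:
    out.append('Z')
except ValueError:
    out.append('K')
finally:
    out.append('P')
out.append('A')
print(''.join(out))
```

Execution trace: 'C' (try body) → 'B' (except KeyError) → 'P' (finally) → 'A' (after the try/except). Output: CBPA

Answer: CBPA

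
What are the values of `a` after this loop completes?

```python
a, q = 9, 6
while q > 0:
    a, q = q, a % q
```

GCD of 9 and 6
`a` takes the values: 9 → 6 → 3

Answer: 3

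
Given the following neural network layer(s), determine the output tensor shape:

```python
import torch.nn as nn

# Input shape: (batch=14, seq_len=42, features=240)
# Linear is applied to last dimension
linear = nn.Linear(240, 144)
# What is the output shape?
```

Input: (14, 42, 240) -> Output: (14, 42, 144)

Answer: (14, 42, 144)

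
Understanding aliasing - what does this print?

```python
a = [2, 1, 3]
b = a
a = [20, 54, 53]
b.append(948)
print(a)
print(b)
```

Key concept: rebinding vs mutation: a is rebound to a new list, b still points at the original.
Step by step:
`a = [2, 1, 3]` → a = [2, 1, 3]
`b = a` → b = [2, 1, 3] (same object as a)
`a = [20, 54, 53]` → a = [20, 54, 53]
`b.append(948)` → b = [2, 1, 3, 948]
`print(a)` → prints [20, 54, 53]
`print(b)` → prints [2, 1, 3, 948]

Answer:
[20, 54, 53]
[2, 1, 3, 948]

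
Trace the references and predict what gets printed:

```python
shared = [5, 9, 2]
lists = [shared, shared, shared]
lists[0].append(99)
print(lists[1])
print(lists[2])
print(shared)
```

Key concept: list of same reference.
Step by step:
`shared = [5, 9, 2]` → shared = [5, 9, 2]
`lists = [shared, shared, shared]` → lists = [[5, 9, 2], [5, 9, 2], [5, 9, 2]]
`lists[0].append(99)` → shared = [5, 9, 2, 99]; lists = [[5, 9, 2, 99], [5, 9, 2, 99], [5, 9, 2, 99]]
`print(lists[1])` → prints [5, 9, 2, 99]
`print(lists[2])` → prints [5, 9, 2, 99]
`print(shared)` → prints [5, 9, 2, 99]

Answer:
[5, 9, 2, 99]
[5, 9, 2, 99]
[5, 9, 2, 99]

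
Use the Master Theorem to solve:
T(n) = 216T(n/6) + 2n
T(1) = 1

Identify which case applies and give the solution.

a=216, b=6, f(n)=2n. log_6(216) = 3. Since c=1 < 3, Case 1 applies: T(n) = Θ(n^log_b(a)) = O(n^3).

Answer: O(n^3) - Case 1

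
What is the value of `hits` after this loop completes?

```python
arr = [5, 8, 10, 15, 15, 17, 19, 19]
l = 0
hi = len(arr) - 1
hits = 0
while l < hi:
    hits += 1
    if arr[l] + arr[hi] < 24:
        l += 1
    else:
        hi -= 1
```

Steps to find pair summing to 24
`hits` takes the values: 0 → 1 → 2 → 3 → 4 → 5 → 6 → 7

Answer: 7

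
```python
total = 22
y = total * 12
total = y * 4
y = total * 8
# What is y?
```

Trace:
`total = 22` → total = 22
`y = total * 12` → y = 264
`total = y * 4` → total = 1056
`y = total * 8` → y = 8448
So y = 8448

Answer: 8448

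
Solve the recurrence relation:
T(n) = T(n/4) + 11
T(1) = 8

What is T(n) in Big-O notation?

Each step divides n by 4 and adds 11. After log_4(n) steps we reach T(1)=8. So T(n) = 11·log_4(n) + 8 = O(log n).

Answer: O(log n)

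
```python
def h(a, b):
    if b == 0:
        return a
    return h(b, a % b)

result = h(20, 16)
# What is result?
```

h(20, 16) -> h(16, 4) -> h(4, 0) -> 4

Answer: 4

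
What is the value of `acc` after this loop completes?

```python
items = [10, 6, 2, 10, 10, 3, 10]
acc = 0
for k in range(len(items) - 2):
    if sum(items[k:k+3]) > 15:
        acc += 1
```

Count windows with sum > 15
`acc` takes the values: 0 → 1 → 2 → 3 → 4 → 5

Answer: 5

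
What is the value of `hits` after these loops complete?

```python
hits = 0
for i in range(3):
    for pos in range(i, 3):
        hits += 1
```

Upper triangle: 3 + 2 + ... + 1
`hits` takes the values: 0 → 1 → 2 → 3 → 4 → 5 → 6

Answer: 6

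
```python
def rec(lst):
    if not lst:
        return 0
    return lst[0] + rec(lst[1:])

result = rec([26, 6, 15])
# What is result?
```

26 + 6 + 15 + 0 = 47

Answer: 47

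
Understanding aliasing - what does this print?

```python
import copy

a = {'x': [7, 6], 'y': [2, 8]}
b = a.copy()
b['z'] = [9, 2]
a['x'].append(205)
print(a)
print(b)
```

Key concept: shallow copy of dict with mutable values.
Step by step:
`a = {'x': [7, 6], 'y': [2, 8]}` → a = {'x': [7, 6], 'y': [2, 8]}
`b = a.copy()` → b = {'x': [7, 6], 'y': [2, 8]}
`b['z'] = [9, 2]` → b = {'x': [7, 6], 'y': [2, 8], 'z': [9, 2]}
`a['x'].append(205)` → a = {'x': [7, 6, 205], 'y': [2, 8]}; b = {'x': [7, 6, 205], 'y': [2, 8], 'z': [9, 2]}
`print(a)` → prints {'x': [7, 6, 205], 'y': [2, 8]}
`print(b)` → prints {'x': [7, 6, 205], 'y': [2, 8], 'z': [9, 2]}

Answer:
{'x': [7, 6, 205], 'y': [2, 8]}
{'x': [7, 6, 205], 'y': [2, 8], 'z': [9, 2]}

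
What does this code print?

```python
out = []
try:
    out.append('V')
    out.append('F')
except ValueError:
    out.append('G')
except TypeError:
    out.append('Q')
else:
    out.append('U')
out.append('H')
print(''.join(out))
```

Execution trace: 'V' (try body) → 'F' (try body, no exception) → 'U' (else) → 'H' (after the try/except). Output: VFUH

Answer: VFUH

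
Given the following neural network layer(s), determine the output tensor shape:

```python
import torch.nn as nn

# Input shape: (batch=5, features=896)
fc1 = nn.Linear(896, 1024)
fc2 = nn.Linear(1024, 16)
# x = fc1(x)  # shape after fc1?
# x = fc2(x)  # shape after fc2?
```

Input: (5, 896) -> after fc1: (5, 1024) -> Output: (5, 16)

Answer: (5, 16)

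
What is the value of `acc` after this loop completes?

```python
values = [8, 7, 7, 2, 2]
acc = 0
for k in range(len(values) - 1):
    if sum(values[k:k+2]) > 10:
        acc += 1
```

Count windows with sum > 10
`acc` takes the values: 0 → 1 → 2

Answer: 2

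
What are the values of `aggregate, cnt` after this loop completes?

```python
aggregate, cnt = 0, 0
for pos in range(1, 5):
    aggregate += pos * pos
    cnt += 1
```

Sum of squares and count
`aggregate, cnt` takes the values: (0, 0) → (1, 0) → (1, 1) → (5, 1) → (5, 2) → (14, 2) → (14, 3) → (30, 3) → (30, 4)

Answer: 30, 4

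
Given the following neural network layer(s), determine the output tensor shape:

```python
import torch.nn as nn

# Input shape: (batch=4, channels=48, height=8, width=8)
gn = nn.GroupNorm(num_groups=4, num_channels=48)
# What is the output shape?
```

Input: (4, 48, 8, 8) -> Output: (4, 48, 8, 8)

Answer: (4, 48, 8, 8)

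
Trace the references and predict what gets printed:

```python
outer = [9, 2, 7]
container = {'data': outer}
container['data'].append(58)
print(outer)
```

Key concept: dict holds reference to list.
Step by step:
`outer = [9, 2, 7]` → outer = [9, 2, 7]
`container = {'data': outer}` → container = {'data': [9, 2, 7]}
`container['data'].append(58)` → outer = [9, 2, 7, 58]; container = {'data': [9, 2, 7, 58]}
`print(outer)` → prints [9, 2, 7, 58]

Answer: [9, 2, 7, 58]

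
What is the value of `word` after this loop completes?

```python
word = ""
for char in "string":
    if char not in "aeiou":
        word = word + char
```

Remove vowels from 'string'
`word` takes the values: "" → "s" → "st" → "str" → "strn" → "strng"

Answer: "strng"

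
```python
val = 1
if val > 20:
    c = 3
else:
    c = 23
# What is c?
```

Trace:
`val = 1` → val = 1
`if val > 20: ...` → val > 20 is False, take else branch → c = 23
So c = 23

Answer: 23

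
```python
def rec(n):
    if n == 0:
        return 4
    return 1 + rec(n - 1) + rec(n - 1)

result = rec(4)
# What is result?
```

rec(n) = 1 + 2·rec(n-1), rec(0)=4. Closed form: (4+1)·2^4 - 1 = 79.

Answer: 79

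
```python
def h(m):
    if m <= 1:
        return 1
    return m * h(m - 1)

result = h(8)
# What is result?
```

h(8) = 8 * 7 * 6 * 5 * 4 * 3 * 2 * 1 = 40320

Answer: 40320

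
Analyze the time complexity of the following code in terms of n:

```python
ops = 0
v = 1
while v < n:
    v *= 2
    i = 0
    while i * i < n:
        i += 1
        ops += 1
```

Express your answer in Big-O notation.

Each loop level contributes: log n × √n. Multiplying the contributions gives O(√n log n).

Answer: O(√n log n)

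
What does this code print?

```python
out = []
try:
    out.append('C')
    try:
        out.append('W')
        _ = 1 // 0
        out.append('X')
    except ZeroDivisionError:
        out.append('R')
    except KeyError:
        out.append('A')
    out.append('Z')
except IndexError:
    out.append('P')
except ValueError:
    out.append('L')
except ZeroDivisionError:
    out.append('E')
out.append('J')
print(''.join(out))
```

Execution trace: 'C' (try body) → 'W' (inner try body) → 'R' (inner except ZeroDivisionError) → 'Z' (try body, no exception) → 'J' (after the try/except). Output: CWRZJ

Answer: CWRZJ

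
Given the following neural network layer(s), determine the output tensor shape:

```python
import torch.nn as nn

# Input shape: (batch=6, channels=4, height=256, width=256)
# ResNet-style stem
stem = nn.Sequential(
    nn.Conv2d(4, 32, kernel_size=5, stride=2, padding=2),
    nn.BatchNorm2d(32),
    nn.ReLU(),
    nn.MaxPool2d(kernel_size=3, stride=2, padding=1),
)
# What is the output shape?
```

Input: (6, 4, 256, 256) -> after Conv2d 5x5 stride=2: (6, 32, 128, 128) -> Output: (6, 32, 64, 64)

Answer: (6, 32, 64, 64)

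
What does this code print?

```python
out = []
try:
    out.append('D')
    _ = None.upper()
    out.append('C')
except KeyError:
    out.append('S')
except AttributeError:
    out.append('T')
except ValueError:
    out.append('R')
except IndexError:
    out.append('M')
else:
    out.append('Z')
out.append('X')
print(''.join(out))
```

Execution trace: 'D' (try body) → 'T' (except AttributeError) → 'X' (after the try/except). Output: DTX

Answer: DTX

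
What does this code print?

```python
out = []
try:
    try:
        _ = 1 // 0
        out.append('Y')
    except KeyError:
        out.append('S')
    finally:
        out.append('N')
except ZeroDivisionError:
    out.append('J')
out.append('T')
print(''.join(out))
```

Execution trace: 'N' (finally) → 'J' (outer except ZeroDivisionError) → 'T' (after the try/except). Output: NJT

Answer: NJT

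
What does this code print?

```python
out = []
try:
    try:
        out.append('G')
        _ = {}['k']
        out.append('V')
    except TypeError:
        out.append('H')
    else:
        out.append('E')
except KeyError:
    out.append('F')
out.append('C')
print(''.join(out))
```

Execution trace: 'G' (try body) → 'F' (outer except KeyError) → 'C' (after the try/except). Output: GFC

Answer: GFC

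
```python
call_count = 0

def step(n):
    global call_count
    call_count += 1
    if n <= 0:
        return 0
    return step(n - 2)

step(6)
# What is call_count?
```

Linear recursion stepping by 2: 4 calls from n=6 down to ≤0.

Answer: 4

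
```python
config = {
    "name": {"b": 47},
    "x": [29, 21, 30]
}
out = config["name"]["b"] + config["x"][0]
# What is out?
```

Trace:
`config = { ...` → config = {'name': {'b': 47}, 'x': [29, 21, 30]}
`out = config["name"]["b"] + config["x"][0]` → out = 76
So out = 76

Answer: 76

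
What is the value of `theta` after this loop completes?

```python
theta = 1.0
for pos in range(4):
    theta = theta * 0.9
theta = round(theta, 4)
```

Exponential decay: 1.0 * 0.9^4
`theta` takes the values: 1.0 → 0.9 → 0.81 → 0.729 → 0.6561

Answer: 0.6561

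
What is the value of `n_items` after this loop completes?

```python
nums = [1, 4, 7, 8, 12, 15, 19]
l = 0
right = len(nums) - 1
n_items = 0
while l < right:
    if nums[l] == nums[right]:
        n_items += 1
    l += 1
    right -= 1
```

Count matching pairs from ends
`n_items` takes the values: 0

Answer: 0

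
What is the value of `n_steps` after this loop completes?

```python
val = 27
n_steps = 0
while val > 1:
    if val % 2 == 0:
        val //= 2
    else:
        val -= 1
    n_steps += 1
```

Steps to reduce 27 to 1
`n_steps` takes the values: 0 → 1 → 2 → 3 → 4 → 5 → 6 → 7

Answer: 7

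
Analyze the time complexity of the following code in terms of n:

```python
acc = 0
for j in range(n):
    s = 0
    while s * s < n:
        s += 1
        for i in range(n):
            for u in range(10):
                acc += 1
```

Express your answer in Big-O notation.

Each loop level contributes: n × √n × n × 1. Multiplying the contributions gives O(n^2√n).

Answer: O(n^2√n)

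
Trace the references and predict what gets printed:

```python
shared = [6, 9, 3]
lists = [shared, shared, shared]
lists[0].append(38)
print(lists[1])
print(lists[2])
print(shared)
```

Key concept: list of same reference.
Step by step:
`shared = [6, 9, 3]` → shared = [6, 9, 3]
`lists = [shared, shared, shared]` → lists = [[6, 9, 3], [6, 9, 3], [6, 9, 3]]
`lists[0].append(38)` → shared = [6, 9, 3, 38]; lists = [[6, 9, 3, 38], [6, 9, 3, 38], [6, 9, 3, 38]]
`print(lists[1])` → prints [6, 9, 3, 38]
`print(lists[2])` → prints [6, 9, 3, 38]
`print(shared)` → prints [6, 9, 3, 38]

Answer:
[6, 9, 3, 38]
[6, 9, 3, 38]
[6, 9, 3, 38]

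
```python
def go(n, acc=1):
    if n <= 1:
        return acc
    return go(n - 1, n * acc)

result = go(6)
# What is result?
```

Accumulator trace (n, acc): (6, 1) -> (5, 6) -> (4, 30) -> (3, 120) -> (2, 360) -> (1, 720) -> return 720

Answer: 720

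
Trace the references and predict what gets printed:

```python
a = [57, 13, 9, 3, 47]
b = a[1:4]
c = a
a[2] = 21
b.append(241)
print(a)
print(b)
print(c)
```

Key concept: slice vs alias.
Step by step:
`a = [57, 13, 9, 3, 47]` → a = [57, 13, 9, 3, 47]
`b = a[1:4]` → b = [13, 9, 3]
`c = a` → c = [57, 13, 9, 3, 47] (same object as a)
`a[2] = 21` → a = [57, 13, 21, 3, 47] (same object as c); c = [57, 13, 21, 3, 47] (same object as a)
`b.append(241)` → b = [13, 9, 3, 241]
`print(a)` → prints [57, 13, 21, 3, 47]
`print(b)` → prints [13, 9, 3, 241]
`print(c)` → prints [57, 13, 21, 3, 47]

Answer:
[57, 13, 21, 3, 47]
[13, 9, 3, 241]
[57, 13, 21, 3, 47]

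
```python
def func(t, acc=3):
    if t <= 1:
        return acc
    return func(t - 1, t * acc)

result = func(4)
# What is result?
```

Accumulator trace (n, acc): (4, 3) -> (3, 12) -> (2, 36) -> (1, 72) -> return 72

Answer: 72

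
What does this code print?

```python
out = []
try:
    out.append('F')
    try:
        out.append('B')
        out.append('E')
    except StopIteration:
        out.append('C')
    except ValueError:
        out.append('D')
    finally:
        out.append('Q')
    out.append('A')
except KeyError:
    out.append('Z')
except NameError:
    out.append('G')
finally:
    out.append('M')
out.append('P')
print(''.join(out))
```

Execution trace: 'F' (try body) → 'B' (inner try body) → 'E' (inner try body, no exception) → 'Q' (inner finally) → 'A' (try body, no exception) → 'M' (finally) → 'P' (after the try/except). Output: FBEQAMP

Answer: FBEQAMP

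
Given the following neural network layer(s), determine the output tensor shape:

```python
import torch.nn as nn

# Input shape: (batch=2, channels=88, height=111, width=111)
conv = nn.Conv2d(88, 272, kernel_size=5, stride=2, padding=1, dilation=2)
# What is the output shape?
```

Input: (2, 88, 111, 111) -> Output: (2, 272, 53, 53)

Answer: (2, 272, 53, 53)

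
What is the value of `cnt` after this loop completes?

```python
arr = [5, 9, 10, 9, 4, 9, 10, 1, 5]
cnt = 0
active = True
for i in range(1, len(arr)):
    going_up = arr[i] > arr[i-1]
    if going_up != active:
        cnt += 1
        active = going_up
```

Count direction changes in [5, 9, 10, 9, 4, 9, 10, 1, 5]
`cnt` takes the values: 0 → 1 → 2 → 3 → 4

Answer: 4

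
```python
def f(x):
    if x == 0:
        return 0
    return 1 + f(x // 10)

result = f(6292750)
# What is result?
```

Count of digits of 6292750: 7

Answer: 7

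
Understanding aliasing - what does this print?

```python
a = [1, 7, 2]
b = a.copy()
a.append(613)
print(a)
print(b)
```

Key concept: list.copy() creates independent copy.
Step by step:
`a = [1, 7, 2]` → a = [1, 7, 2]
`b = a.copy()` → b = [1, 7, 2]
`a.append(613)` → a = [1, 7, 2, 613]
`print(a)` → prints [1, 7, 2, 613]
`print(b)` → prints [1, 7, 2]

Answer:
[1, 7, 2, 613]
[1, 7, 2]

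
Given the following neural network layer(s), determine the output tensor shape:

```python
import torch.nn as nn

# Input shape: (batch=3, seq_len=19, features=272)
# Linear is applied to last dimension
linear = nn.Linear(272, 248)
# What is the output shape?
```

Input: (3, 19, 272) -> Output: (3, 19, 248)

Answer: (3, 19, 248)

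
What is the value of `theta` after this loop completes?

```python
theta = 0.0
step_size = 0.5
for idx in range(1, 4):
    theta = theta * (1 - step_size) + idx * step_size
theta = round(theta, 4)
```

Moving average with lr=0.5
`theta` takes the values: 0.0 → 0.5 → 1.25 → 2.125

Answer: 2.125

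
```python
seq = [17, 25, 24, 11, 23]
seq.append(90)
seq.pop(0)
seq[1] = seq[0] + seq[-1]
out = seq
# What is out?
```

Trace:
`seq = [17, 25, 24, 11, 23]` → seq = [17, 25, 24, 11, 23]
`seq.append(90)` → seq = [17, 25, 24, 11, 23, 90]
`seq.pop(0)` → seq = [25, 24, 11, 23, 90]
`seq[1] = seq[0] + seq[-1]` → seq = [25, 115, 11, 23, 90]
`out = seq` → out = [25, 115, 11, 23, 90]
So out = [25, 115, 11, 23, 90]

Answer: [25, 115, 11, 23, 90]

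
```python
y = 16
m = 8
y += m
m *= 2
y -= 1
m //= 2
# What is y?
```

Trace:
`y = 16` → y = 16
`m = 8` → m = 8
`y += m` → y = 24
`m *= 2` → m = 16
`y -= 1` → y = 23
`m //= 2` → m = 8
So y = 23

Answer: 23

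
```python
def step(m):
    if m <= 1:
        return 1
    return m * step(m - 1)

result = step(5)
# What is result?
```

step(5) = 5 * 4 * 3 * 2 * 1 = 120

Answer: 120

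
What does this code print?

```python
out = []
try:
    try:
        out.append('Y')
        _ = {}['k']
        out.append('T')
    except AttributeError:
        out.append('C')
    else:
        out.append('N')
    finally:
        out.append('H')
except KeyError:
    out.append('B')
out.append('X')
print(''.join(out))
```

Execution trace: 'Y' (try body) → 'H' (finally) → 'B' (outer except KeyError) → 'X' (after the try/except). Output: YHBX

Answer: YHBX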